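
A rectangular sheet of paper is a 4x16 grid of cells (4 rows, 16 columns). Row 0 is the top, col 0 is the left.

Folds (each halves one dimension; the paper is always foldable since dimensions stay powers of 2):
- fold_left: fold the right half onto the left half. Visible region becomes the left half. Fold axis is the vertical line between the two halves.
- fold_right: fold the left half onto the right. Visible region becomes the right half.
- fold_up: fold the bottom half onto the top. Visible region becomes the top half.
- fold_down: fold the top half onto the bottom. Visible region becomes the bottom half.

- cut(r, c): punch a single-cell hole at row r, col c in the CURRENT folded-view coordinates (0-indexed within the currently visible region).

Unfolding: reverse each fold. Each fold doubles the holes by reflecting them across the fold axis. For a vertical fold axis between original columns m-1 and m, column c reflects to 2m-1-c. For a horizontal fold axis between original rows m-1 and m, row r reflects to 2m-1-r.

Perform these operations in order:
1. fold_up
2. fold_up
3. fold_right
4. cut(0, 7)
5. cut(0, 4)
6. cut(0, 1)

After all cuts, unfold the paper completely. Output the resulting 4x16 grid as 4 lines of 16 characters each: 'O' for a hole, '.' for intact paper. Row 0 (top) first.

Answer: O..O..O..O..O..O
O..O..O..O..O..O
O..O..O..O..O..O
O..O..O..O..O..O

Derivation:
Op 1 fold_up: fold axis h@2; visible region now rows[0,2) x cols[0,16) = 2x16
Op 2 fold_up: fold axis h@1; visible region now rows[0,1) x cols[0,16) = 1x16
Op 3 fold_right: fold axis v@8; visible region now rows[0,1) x cols[8,16) = 1x8
Op 4 cut(0, 7): punch at orig (0,15); cuts so far [(0, 15)]; region rows[0,1) x cols[8,16) = 1x8
Op 5 cut(0, 4): punch at orig (0,12); cuts so far [(0, 12), (0, 15)]; region rows[0,1) x cols[8,16) = 1x8
Op 6 cut(0, 1): punch at orig (0,9); cuts so far [(0, 9), (0, 12), (0, 15)]; region rows[0,1) x cols[8,16) = 1x8
Unfold 1 (reflect across v@8): 6 holes -> [(0, 0), (0, 3), (0, 6), (0, 9), (0, 12), (0, 15)]
Unfold 2 (reflect across h@1): 12 holes -> [(0, 0), (0, 3), (0, 6), (0, 9), (0, 12), (0, 15), (1, 0), (1, 3), (1, 6), (1, 9), (1, 12), (1, 15)]
Unfold 3 (reflect across h@2): 24 holes -> [(0, 0), (0, 3), (0, 6), (0, 9), (0, 12), (0, 15), (1, 0), (1, 3), (1, 6), (1, 9), (1, 12), (1, 15), (2, 0), (2, 3), (2, 6), (2, 9), (2, 12), (2, 15), (3, 0), (3, 3), (3, 6), (3, 9), (3, 12), (3, 15)]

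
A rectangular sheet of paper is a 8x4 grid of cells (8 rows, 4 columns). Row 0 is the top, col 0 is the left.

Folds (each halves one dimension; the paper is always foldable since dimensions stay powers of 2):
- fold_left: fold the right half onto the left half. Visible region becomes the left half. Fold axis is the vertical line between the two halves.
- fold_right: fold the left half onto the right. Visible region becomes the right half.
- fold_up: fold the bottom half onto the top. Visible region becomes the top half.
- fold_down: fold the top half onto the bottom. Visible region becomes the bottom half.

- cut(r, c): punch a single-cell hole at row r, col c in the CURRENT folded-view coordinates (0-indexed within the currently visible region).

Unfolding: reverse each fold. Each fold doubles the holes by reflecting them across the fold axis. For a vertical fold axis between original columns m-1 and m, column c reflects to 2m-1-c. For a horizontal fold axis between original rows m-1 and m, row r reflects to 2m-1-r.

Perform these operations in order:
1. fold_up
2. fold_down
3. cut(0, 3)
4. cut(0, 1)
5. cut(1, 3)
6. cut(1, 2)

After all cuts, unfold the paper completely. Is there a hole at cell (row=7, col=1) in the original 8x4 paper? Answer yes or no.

Answer: no

Derivation:
Op 1 fold_up: fold axis h@4; visible region now rows[0,4) x cols[0,4) = 4x4
Op 2 fold_down: fold axis h@2; visible region now rows[2,4) x cols[0,4) = 2x4
Op 3 cut(0, 3): punch at orig (2,3); cuts so far [(2, 3)]; region rows[2,4) x cols[0,4) = 2x4
Op 4 cut(0, 1): punch at orig (2,1); cuts so far [(2, 1), (2, 3)]; region rows[2,4) x cols[0,4) = 2x4
Op 5 cut(1, 3): punch at orig (3,3); cuts so far [(2, 1), (2, 3), (3, 3)]; region rows[2,4) x cols[0,4) = 2x4
Op 6 cut(1, 2): punch at orig (3,2); cuts so far [(2, 1), (2, 3), (3, 2), (3, 3)]; region rows[2,4) x cols[0,4) = 2x4
Unfold 1 (reflect across h@2): 8 holes -> [(0, 2), (0, 3), (1, 1), (1, 3), (2, 1), (2, 3), (3, 2), (3, 3)]
Unfold 2 (reflect across h@4): 16 holes -> [(0, 2), (0, 3), (1, 1), (1, 3), (2, 1), (2, 3), (3, 2), (3, 3), (4, 2), (4, 3), (5, 1), (5, 3), (6, 1), (6, 3), (7, 2), (7, 3)]
Holes: [(0, 2), (0, 3), (1, 1), (1, 3), (2, 1), (2, 3), (3, 2), (3, 3), (4, 2), (4, 3), (5, 1), (5, 3), (6, 1), (6, 3), (7, 2), (7, 3)]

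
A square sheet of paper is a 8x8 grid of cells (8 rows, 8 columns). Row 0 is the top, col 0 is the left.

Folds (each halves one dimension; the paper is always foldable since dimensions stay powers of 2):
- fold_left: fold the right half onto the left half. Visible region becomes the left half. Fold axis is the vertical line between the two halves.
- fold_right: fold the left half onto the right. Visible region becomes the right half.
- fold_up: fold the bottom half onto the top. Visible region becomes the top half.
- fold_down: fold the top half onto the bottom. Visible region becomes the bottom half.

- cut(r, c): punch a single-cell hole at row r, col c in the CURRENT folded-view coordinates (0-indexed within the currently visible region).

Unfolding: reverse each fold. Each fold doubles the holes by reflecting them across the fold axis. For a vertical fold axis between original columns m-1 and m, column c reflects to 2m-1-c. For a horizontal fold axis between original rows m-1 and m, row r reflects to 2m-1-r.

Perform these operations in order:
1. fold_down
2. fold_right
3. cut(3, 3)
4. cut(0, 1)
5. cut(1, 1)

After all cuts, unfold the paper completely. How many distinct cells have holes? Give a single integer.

Answer: 12

Derivation:
Op 1 fold_down: fold axis h@4; visible region now rows[4,8) x cols[0,8) = 4x8
Op 2 fold_right: fold axis v@4; visible region now rows[4,8) x cols[4,8) = 4x4
Op 3 cut(3, 3): punch at orig (7,7); cuts so far [(7, 7)]; region rows[4,8) x cols[4,8) = 4x4
Op 4 cut(0, 1): punch at orig (4,5); cuts so far [(4, 5), (7, 7)]; region rows[4,8) x cols[4,8) = 4x4
Op 5 cut(1, 1): punch at orig (5,5); cuts so far [(4, 5), (5, 5), (7, 7)]; region rows[4,8) x cols[4,8) = 4x4
Unfold 1 (reflect across v@4): 6 holes -> [(4, 2), (4, 5), (5, 2), (5, 5), (7, 0), (7, 7)]
Unfold 2 (reflect across h@4): 12 holes -> [(0, 0), (0, 7), (2, 2), (2, 5), (3, 2), (3, 5), (4, 2), (4, 5), (5, 2), (5, 5), (7, 0), (7, 7)]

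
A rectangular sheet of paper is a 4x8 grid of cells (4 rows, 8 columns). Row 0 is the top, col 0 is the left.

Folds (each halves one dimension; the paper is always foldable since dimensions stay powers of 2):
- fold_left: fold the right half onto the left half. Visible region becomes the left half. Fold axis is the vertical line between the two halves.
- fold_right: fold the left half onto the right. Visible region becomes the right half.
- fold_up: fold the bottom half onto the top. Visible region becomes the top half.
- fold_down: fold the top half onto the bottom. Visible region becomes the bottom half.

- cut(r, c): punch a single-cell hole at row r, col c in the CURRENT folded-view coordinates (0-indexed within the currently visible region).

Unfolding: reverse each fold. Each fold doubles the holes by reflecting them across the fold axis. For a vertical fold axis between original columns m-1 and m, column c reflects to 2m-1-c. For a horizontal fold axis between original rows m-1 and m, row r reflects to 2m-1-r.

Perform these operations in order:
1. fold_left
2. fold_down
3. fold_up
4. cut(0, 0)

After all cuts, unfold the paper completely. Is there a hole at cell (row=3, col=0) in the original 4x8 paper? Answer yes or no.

Answer: yes

Derivation:
Op 1 fold_left: fold axis v@4; visible region now rows[0,4) x cols[0,4) = 4x4
Op 2 fold_down: fold axis h@2; visible region now rows[2,4) x cols[0,4) = 2x4
Op 3 fold_up: fold axis h@3; visible region now rows[2,3) x cols[0,4) = 1x4
Op 4 cut(0, 0): punch at orig (2,0); cuts so far [(2, 0)]; region rows[2,3) x cols[0,4) = 1x4
Unfold 1 (reflect across h@3): 2 holes -> [(2, 0), (3, 0)]
Unfold 2 (reflect across h@2): 4 holes -> [(0, 0), (1, 0), (2, 0), (3, 0)]
Unfold 3 (reflect across v@4): 8 holes -> [(0, 0), (0, 7), (1, 0), (1, 7), (2, 0), (2, 7), (3, 0), (3, 7)]
Holes: [(0, 0), (0, 7), (1, 0), (1, 7), (2, 0), (2, 7), (3, 0), (3, 7)]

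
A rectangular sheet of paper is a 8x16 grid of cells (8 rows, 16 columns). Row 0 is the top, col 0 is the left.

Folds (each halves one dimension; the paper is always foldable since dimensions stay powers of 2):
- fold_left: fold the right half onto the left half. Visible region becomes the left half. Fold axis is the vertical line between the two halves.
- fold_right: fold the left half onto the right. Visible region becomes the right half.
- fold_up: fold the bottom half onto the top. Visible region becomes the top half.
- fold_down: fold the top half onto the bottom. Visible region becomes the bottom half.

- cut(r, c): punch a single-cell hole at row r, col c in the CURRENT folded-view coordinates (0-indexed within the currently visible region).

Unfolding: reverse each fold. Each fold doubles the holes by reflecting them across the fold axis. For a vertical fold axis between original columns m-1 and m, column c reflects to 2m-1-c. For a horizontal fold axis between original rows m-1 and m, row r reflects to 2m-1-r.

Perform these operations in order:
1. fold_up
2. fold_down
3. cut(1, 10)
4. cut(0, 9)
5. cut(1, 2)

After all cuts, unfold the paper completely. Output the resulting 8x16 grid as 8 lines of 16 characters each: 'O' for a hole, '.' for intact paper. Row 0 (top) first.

Op 1 fold_up: fold axis h@4; visible region now rows[0,4) x cols[0,16) = 4x16
Op 2 fold_down: fold axis h@2; visible region now rows[2,4) x cols[0,16) = 2x16
Op 3 cut(1, 10): punch at orig (3,10); cuts so far [(3, 10)]; region rows[2,4) x cols[0,16) = 2x16
Op 4 cut(0, 9): punch at orig (2,9); cuts so far [(2, 9), (3, 10)]; region rows[2,4) x cols[0,16) = 2x16
Op 5 cut(1, 2): punch at orig (3,2); cuts so far [(2, 9), (3, 2), (3, 10)]; region rows[2,4) x cols[0,16) = 2x16
Unfold 1 (reflect across h@2): 6 holes -> [(0, 2), (0, 10), (1, 9), (2, 9), (3, 2), (3, 10)]
Unfold 2 (reflect across h@4): 12 holes -> [(0, 2), (0, 10), (1, 9), (2, 9), (3, 2), (3, 10), (4, 2), (4, 10), (5, 9), (6, 9), (7, 2), (7, 10)]

Answer: ..O.......O.....
.........O......
.........O......
..O.......O.....
..O.......O.....
.........O......
.........O......
..O.......O.....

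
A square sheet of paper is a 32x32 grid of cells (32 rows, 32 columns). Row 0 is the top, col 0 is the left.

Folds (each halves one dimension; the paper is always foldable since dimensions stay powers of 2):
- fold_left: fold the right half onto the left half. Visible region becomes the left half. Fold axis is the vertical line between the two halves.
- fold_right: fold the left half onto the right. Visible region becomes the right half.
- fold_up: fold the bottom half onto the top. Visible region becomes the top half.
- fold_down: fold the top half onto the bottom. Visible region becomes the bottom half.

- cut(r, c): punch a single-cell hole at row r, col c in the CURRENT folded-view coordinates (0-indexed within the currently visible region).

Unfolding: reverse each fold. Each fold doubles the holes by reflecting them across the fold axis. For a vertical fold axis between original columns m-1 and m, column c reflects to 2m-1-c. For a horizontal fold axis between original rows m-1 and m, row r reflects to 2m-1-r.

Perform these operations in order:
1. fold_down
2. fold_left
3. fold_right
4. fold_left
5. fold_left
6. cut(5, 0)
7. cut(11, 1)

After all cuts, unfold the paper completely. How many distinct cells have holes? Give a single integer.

Answer: 64

Derivation:
Op 1 fold_down: fold axis h@16; visible region now rows[16,32) x cols[0,32) = 16x32
Op 2 fold_left: fold axis v@16; visible region now rows[16,32) x cols[0,16) = 16x16
Op 3 fold_right: fold axis v@8; visible region now rows[16,32) x cols[8,16) = 16x8
Op 4 fold_left: fold axis v@12; visible region now rows[16,32) x cols[8,12) = 16x4
Op 5 fold_left: fold axis v@10; visible region now rows[16,32) x cols[8,10) = 16x2
Op 6 cut(5, 0): punch at orig (21,8); cuts so far [(21, 8)]; region rows[16,32) x cols[8,10) = 16x2
Op 7 cut(11, 1): punch at orig (27,9); cuts so far [(21, 8), (27, 9)]; region rows[16,32) x cols[8,10) = 16x2
Unfold 1 (reflect across v@10): 4 holes -> [(21, 8), (21, 11), (27, 9), (27, 10)]
Unfold 2 (reflect across v@12): 8 holes -> [(21, 8), (21, 11), (21, 12), (21, 15), (27, 9), (27, 10), (27, 13), (27, 14)]
Unfold 3 (reflect across v@8): 16 holes -> [(21, 0), (21, 3), (21, 4), (21, 7), (21, 8), (21, 11), (21, 12), (21, 15), (27, 1), (27, 2), (27, 5), (27, 6), (27, 9), (27, 10), (27, 13), (27, 14)]
Unfold 4 (reflect across v@16): 32 holes -> [(21, 0), (21, 3), (21, 4), (21, 7), (21, 8), (21, 11), (21, 12), (21, 15), (21, 16), (21, 19), (21, 20), (21, 23), (21, 24), (21, 27), (21, 28), (21, 31), (27, 1), (27, 2), (27, 5), (27, 6), (27, 9), (27, 10), (27, 13), (27, 14), (27, 17), (27, 18), (27, 21), (27, 22), (27, 25), (27, 26), (27, 29), (27, 30)]
Unfold 5 (reflect across h@16): 64 holes -> [(4, 1), (4, 2), (4, 5), (4, 6), (4, 9), (4, 10), (4, 13), (4, 14), (4, 17), (4, 18), (4, 21), (4, 22), (4, 25), (4, 26), (4, 29), (4, 30), (10, 0), (10, 3), (10, 4), (10, 7), (10, 8), (10, 11), (10, 12), (10, 15), (10, 16), (10, 19), (10, 20), (10, 23), (10, 24), (10, 27), (10, 28), (10, 31), (21, 0), (21, 3), (21, 4), (21, 7), (21, 8), (21, 11), (21, 12), (21, 15), (21, 16), (21, 19), (21, 20), (21, 23), (21, 24), (21, 27), (21, 28), (21, 31), (27, 1), (27, 2), (27, 5), (27, 6), (27, 9), (27, 10), (27, 13), (27, 14), (27, 17), (27, 18), (27, 21), (27, 22), (27, 25), (27, 26), (27, 29), (27, 30)]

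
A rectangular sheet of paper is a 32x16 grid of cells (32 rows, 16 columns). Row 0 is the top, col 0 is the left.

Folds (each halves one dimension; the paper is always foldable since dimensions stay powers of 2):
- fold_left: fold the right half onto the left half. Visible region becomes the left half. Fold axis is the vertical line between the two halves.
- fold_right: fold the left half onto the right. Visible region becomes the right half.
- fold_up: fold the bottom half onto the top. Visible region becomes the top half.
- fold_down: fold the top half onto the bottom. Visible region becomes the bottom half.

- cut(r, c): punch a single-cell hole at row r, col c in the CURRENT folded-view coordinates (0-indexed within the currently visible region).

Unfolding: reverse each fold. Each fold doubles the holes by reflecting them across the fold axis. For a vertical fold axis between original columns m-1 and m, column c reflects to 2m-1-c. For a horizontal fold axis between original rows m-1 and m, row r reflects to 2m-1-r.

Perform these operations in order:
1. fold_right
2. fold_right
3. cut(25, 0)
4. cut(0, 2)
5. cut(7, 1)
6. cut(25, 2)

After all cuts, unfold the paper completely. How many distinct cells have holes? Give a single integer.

Answer: 16

Derivation:
Op 1 fold_right: fold axis v@8; visible region now rows[0,32) x cols[8,16) = 32x8
Op 2 fold_right: fold axis v@12; visible region now rows[0,32) x cols[12,16) = 32x4
Op 3 cut(25, 0): punch at orig (25,12); cuts so far [(25, 12)]; region rows[0,32) x cols[12,16) = 32x4
Op 4 cut(0, 2): punch at orig (0,14); cuts so far [(0, 14), (25, 12)]; region rows[0,32) x cols[12,16) = 32x4
Op 5 cut(7, 1): punch at orig (7,13); cuts so far [(0, 14), (7, 13), (25, 12)]; region rows[0,32) x cols[12,16) = 32x4
Op 6 cut(25, 2): punch at orig (25,14); cuts so far [(0, 14), (7, 13), (25, 12), (25, 14)]; region rows[0,32) x cols[12,16) = 32x4
Unfold 1 (reflect across v@12): 8 holes -> [(0, 9), (0, 14), (7, 10), (7, 13), (25, 9), (25, 11), (25, 12), (25, 14)]
Unfold 2 (reflect across v@8): 16 holes -> [(0, 1), (0, 6), (0, 9), (0, 14), (7, 2), (7, 5), (7, 10), (7, 13), (25, 1), (25, 3), (25, 4), (25, 6), (25, 9), (25, 11), (25, 12), (25, 14)]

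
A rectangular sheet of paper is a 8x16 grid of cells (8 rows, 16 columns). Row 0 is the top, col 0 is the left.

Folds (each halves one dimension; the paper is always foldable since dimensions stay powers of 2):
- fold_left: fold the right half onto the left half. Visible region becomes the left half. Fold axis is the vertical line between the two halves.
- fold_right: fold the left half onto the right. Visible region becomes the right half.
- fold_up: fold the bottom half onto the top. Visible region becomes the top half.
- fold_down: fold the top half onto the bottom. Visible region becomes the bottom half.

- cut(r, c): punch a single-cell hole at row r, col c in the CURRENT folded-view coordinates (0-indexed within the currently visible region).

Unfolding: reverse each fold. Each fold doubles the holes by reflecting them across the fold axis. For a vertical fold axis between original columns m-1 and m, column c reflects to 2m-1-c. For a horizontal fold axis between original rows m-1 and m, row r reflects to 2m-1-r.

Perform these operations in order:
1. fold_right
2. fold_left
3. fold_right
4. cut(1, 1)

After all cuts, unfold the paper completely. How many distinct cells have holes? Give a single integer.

Op 1 fold_right: fold axis v@8; visible region now rows[0,8) x cols[8,16) = 8x8
Op 2 fold_left: fold axis v@12; visible region now rows[0,8) x cols[8,12) = 8x4
Op 3 fold_right: fold axis v@10; visible region now rows[0,8) x cols[10,12) = 8x2
Op 4 cut(1, 1): punch at orig (1,11); cuts so far [(1, 11)]; region rows[0,8) x cols[10,12) = 8x2
Unfold 1 (reflect across v@10): 2 holes -> [(1, 8), (1, 11)]
Unfold 2 (reflect across v@12): 4 holes -> [(1, 8), (1, 11), (1, 12), (1, 15)]
Unfold 3 (reflect across v@8): 8 holes -> [(1, 0), (1, 3), (1, 4), (1, 7), (1, 8), (1, 11), (1, 12), (1, 15)]

Answer: 8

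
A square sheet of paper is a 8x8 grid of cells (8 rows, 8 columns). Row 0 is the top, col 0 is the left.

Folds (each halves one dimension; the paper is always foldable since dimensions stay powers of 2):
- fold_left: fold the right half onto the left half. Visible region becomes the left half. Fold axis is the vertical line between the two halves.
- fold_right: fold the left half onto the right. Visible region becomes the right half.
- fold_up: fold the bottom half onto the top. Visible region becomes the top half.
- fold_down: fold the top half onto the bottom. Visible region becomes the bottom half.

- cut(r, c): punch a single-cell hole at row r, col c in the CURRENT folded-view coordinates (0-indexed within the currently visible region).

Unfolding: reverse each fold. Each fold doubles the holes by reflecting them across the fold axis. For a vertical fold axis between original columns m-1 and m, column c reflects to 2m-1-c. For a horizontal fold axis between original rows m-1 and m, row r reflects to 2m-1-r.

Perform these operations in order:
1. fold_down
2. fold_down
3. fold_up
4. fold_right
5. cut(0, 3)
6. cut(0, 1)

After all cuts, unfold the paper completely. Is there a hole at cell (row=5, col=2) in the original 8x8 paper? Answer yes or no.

Op 1 fold_down: fold axis h@4; visible region now rows[4,8) x cols[0,8) = 4x8
Op 2 fold_down: fold axis h@6; visible region now rows[6,8) x cols[0,8) = 2x8
Op 3 fold_up: fold axis h@7; visible region now rows[6,7) x cols[0,8) = 1x8
Op 4 fold_right: fold axis v@4; visible region now rows[6,7) x cols[4,8) = 1x4
Op 5 cut(0, 3): punch at orig (6,7); cuts so far [(6, 7)]; region rows[6,7) x cols[4,8) = 1x4
Op 6 cut(0, 1): punch at orig (6,5); cuts so far [(6, 5), (6, 7)]; region rows[6,7) x cols[4,8) = 1x4
Unfold 1 (reflect across v@4): 4 holes -> [(6, 0), (6, 2), (6, 5), (6, 7)]
Unfold 2 (reflect across h@7): 8 holes -> [(6, 0), (6, 2), (6, 5), (6, 7), (7, 0), (7, 2), (7, 5), (7, 7)]
Unfold 3 (reflect across h@6): 16 holes -> [(4, 0), (4, 2), (4, 5), (4, 7), (5, 0), (5, 2), (5, 5), (5, 7), (6, 0), (6, 2), (6, 5), (6, 7), (7, 0), (7, 2), (7, 5), (7, 7)]
Unfold 4 (reflect across h@4): 32 holes -> [(0, 0), (0, 2), (0, 5), (0, 7), (1, 0), (1, 2), (1, 5), (1, 7), (2, 0), (2, 2), (2, 5), (2, 7), (3, 0), (3, 2), (3, 5), (3, 7), (4, 0), (4, 2), (4, 5), (4, 7), (5, 0), (5, 2), (5, 5), (5, 7), (6, 0), (6, 2), (6, 5), (6, 7), (7, 0), (7, 2), (7, 5), (7, 7)]
Holes: [(0, 0), (0, 2), (0, 5), (0, 7), (1, 0), (1, 2), (1, 5), (1, 7), (2, 0), (2, 2), (2, 5), (2, 7), (3, 0), (3, 2), (3, 5), (3, 7), (4, 0), (4, 2), (4, 5), (4, 7), (5, 0), (5, 2), (5, 5), (5, 7), (6, 0), (6, 2), (6, 5), (6, 7), (7, 0), (7, 2), (7, 5), (7, 7)]

Answer: yes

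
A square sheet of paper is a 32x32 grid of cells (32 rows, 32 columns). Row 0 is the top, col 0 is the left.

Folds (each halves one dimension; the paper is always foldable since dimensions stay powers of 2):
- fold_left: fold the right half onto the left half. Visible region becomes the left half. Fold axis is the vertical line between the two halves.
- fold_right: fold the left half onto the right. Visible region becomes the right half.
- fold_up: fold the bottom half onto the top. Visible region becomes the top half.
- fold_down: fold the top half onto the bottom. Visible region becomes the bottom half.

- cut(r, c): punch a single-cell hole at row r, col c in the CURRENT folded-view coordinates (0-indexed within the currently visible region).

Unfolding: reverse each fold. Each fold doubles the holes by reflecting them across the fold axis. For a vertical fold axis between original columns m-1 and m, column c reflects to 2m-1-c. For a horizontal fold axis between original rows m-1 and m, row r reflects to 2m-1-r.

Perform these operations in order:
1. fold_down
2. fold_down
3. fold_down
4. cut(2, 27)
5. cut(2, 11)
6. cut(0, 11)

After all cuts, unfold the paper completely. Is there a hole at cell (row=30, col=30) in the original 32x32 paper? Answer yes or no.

Op 1 fold_down: fold axis h@16; visible region now rows[16,32) x cols[0,32) = 16x32
Op 2 fold_down: fold axis h@24; visible region now rows[24,32) x cols[0,32) = 8x32
Op 3 fold_down: fold axis h@28; visible region now rows[28,32) x cols[0,32) = 4x32
Op 4 cut(2, 27): punch at orig (30,27); cuts so far [(30, 27)]; region rows[28,32) x cols[0,32) = 4x32
Op 5 cut(2, 11): punch at orig (30,11); cuts so far [(30, 11), (30, 27)]; region rows[28,32) x cols[0,32) = 4x32
Op 6 cut(0, 11): punch at orig (28,11); cuts so far [(28, 11), (30, 11), (30, 27)]; region rows[28,32) x cols[0,32) = 4x32
Unfold 1 (reflect across h@28): 6 holes -> [(25, 11), (25, 27), (27, 11), (28, 11), (30, 11), (30, 27)]
Unfold 2 (reflect across h@24): 12 holes -> [(17, 11), (17, 27), (19, 11), (20, 11), (22, 11), (22, 27), (25, 11), (25, 27), (27, 11), (28, 11), (30, 11), (30, 27)]
Unfold 3 (reflect across h@16): 24 holes -> [(1, 11), (1, 27), (3, 11), (4, 11), (6, 11), (6, 27), (9, 11), (9, 27), (11, 11), (12, 11), (14, 11), (14, 27), (17, 11), (17, 27), (19, 11), (20, 11), (22, 11), (22, 27), (25, 11), (25, 27), (27, 11), (28, 11), (30, 11), (30, 27)]
Holes: [(1, 11), (1, 27), (3, 11), (4, 11), (6, 11), (6, 27), (9, 11), (9, 27), (11, 11), (12, 11), (14, 11), (14, 27), (17, 11), (17, 27), (19, 11), (20, 11), (22, 11), (22, 27), (25, 11), (25, 27), (27, 11), (28, 11), (30, 11), (30, 27)]

Answer: no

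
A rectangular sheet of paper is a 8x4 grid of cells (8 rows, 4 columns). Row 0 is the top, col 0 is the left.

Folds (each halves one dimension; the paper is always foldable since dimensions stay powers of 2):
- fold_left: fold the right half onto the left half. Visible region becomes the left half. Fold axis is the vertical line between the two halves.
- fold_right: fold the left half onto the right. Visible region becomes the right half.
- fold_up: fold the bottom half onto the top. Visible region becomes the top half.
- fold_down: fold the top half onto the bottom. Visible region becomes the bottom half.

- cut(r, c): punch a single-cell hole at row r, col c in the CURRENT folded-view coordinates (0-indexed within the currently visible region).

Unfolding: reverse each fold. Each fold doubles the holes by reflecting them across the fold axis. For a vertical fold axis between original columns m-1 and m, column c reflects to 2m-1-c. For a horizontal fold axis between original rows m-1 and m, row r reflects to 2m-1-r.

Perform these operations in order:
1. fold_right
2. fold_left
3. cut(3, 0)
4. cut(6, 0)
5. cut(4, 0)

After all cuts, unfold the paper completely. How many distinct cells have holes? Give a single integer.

Answer: 12

Derivation:
Op 1 fold_right: fold axis v@2; visible region now rows[0,8) x cols[2,4) = 8x2
Op 2 fold_left: fold axis v@3; visible region now rows[0,8) x cols[2,3) = 8x1
Op 3 cut(3, 0): punch at orig (3,2); cuts so far [(3, 2)]; region rows[0,8) x cols[2,3) = 8x1
Op 4 cut(6, 0): punch at orig (6,2); cuts so far [(3, 2), (6, 2)]; region rows[0,8) x cols[2,3) = 8x1
Op 5 cut(4, 0): punch at orig (4,2); cuts so far [(3, 2), (4, 2), (6, 2)]; region rows[0,8) x cols[2,3) = 8x1
Unfold 1 (reflect across v@3): 6 holes -> [(3, 2), (3, 3), (4, 2), (4, 3), (6, 2), (6, 3)]
Unfold 2 (reflect across v@2): 12 holes -> [(3, 0), (3, 1), (3, 2), (3, 3), (4, 0), (4, 1), (4, 2), (4, 3), (6, 0), (6, 1), (6, 2), (6, 3)]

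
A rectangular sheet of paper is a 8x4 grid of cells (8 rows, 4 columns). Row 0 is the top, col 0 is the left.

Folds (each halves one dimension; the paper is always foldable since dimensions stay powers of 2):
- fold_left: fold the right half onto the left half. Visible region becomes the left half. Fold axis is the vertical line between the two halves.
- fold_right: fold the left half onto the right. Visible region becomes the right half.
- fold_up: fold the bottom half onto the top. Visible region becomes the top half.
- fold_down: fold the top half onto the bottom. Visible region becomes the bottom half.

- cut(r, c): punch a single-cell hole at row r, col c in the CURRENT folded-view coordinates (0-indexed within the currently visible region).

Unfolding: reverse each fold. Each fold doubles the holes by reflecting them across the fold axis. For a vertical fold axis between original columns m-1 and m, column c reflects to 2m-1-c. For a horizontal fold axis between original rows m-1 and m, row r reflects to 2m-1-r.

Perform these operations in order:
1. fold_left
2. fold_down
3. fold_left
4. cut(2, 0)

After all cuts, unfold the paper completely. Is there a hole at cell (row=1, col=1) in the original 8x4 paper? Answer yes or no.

Op 1 fold_left: fold axis v@2; visible region now rows[0,8) x cols[0,2) = 8x2
Op 2 fold_down: fold axis h@4; visible region now rows[4,8) x cols[0,2) = 4x2
Op 3 fold_left: fold axis v@1; visible region now rows[4,8) x cols[0,1) = 4x1
Op 4 cut(2, 0): punch at orig (6,0); cuts so far [(6, 0)]; region rows[4,8) x cols[0,1) = 4x1
Unfold 1 (reflect across v@1): 2 holes -> [(6, 0), (6, 1)]
Unfold 2 (reflect across h@4): 4 holes -> [(1, 0), (1, 1), (6, 0), (6, 1)]
Unfold 3 (reflect across v@2): 8 holes -> [(1, 0), (1, 1), (1, 2), (1, 3), (6, 0), (6, 1), (6, 2), (6, 3)]
Holes: [(1, 0), (1, 1), (1, 2), (1, 3), (6, 0), (6, 1), (6, 2), (6, 3)]

Answer: yes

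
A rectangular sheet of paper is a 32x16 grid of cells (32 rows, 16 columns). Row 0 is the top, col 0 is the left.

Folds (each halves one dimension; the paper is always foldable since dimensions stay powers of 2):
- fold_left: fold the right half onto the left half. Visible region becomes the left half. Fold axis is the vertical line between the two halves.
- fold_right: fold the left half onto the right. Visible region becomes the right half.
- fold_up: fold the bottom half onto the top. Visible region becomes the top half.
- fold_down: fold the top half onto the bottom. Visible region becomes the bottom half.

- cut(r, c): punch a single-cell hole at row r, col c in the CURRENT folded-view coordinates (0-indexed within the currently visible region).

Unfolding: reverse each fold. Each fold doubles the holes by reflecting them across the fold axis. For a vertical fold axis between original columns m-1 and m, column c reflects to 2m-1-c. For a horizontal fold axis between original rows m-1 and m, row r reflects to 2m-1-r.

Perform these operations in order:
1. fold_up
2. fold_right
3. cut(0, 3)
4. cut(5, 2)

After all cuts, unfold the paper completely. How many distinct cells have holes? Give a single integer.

Op 1 fold_up: fold axis h@16; visible region now rows[0,16) x cols[0,16) = 16x16
Op 2 fold_right: fold axis v@8; visible region now rows[0,16) x cols[8,16) = 16x8
Op 3 cut(0, 3): punch at orig (0,11); cuts so far [(0, 11)]; region rows[0,16) x cols[8,16) = 16x8
Op 4 cut(5, 2): punch at orig (5,10); cuts so far [(0, 11), (5, 10)]; region rows[0,16) x cols[8,16) = 16x8
Unfold 1 (reflect across v@8): 4 holes -> [(0, 4), (0, 11), (5, 5), (5, 10)]
Unfold 2 (reflect across h@16): 8 holes -> [(0, 4), (0, 11), (5, 5), (5, 10), (26, 5), (26, 10), (31, 4), (31, 11)]

Answer: 8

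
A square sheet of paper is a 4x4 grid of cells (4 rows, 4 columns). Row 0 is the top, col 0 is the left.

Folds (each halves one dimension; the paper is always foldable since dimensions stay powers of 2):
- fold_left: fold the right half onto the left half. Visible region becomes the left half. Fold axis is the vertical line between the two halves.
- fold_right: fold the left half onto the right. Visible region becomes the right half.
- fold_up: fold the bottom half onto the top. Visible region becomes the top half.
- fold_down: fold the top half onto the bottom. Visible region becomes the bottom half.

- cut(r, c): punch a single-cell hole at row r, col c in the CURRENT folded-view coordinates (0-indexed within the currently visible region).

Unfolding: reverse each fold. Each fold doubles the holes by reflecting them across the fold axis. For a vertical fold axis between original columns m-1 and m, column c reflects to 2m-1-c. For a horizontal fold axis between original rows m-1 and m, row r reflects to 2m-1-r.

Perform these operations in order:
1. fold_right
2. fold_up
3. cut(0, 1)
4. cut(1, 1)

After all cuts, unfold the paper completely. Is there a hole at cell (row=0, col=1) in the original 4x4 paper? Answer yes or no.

Op 1 fold_right: fold axis v@2; visible region now rows[0,4) x cols[2,4) = 4x2
Op 2 fold_up: fold axis h@2; visible region now rows[0,2) x cols[2,4) = 2x2
Op 3 cut(0, 1): punch at orig (0,3); cuts so far [(0, 3)]; region rows[0,2) x cols[2,4) = 2x2
Op 4 cut(1, 1): punch at orig (1,3); cuts so far [(0, 3), (1, 3)]; region rows[0,2) x cols[2,4) = 2x2
Unfold 1 (reflect across h@2): 4 holes -> [(0, 3), (1, 3), (2, 3), (3, 3)]
Unfold 2 (reflect across v@2): 8 holes -> [(0, 0), (0, 3), (1, 0), (1, 3), (2, 0), (2, 3), (3, 0), (3, 3)]
Holes: [(0, 0), (0, 3), (1, 0), (1, 3), (2, 0), (2, 3), (3, 0), (3, 3)]

Answer: no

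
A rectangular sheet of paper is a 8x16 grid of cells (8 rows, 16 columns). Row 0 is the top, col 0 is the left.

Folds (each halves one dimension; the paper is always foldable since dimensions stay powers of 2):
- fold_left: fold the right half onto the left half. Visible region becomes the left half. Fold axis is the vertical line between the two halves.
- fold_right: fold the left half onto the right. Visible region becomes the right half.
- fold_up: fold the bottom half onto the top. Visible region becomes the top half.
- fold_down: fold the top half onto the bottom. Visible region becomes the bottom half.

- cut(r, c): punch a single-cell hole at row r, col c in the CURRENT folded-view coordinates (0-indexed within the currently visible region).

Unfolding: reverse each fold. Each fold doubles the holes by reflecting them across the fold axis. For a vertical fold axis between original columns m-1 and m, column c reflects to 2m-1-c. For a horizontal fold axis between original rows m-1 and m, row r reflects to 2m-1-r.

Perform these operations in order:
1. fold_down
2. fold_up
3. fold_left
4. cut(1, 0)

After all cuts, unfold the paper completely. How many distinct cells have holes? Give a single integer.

Answer: 8

Derivation:
Op 1 fold_down: fold axis h@4; visible region now rows[4,8) x cols[0,16) = 4x16
Op 2 fold_up: fold axis h@6; visible region now rows[4,6) x cols[0,16) = 2x16
Op 3 fold_left: fold axis v@8; visible region now rows[4,6) x cols[0,8) = 2x8
Op 4 cut(1, 0): punch at orig (5,0); cuts so far [(5, 0)]; region rows[4,6) x cols[0,8) = 2x8
Unfold 1 (reflect across v@8): 2 holes -> [(5, 0), (5, 15)]
Unfold 2 (reflect across h@6): 4 holes -> [(5, 0), (5, 15), (6, 0), (6, 15)]
Unfold 3 (reflect across h@4): 8 holes -> [(1, 0), (1, 15), (2, 0), (2, 15), (5, 0), (5, 15), (6, 0), (6, 15)]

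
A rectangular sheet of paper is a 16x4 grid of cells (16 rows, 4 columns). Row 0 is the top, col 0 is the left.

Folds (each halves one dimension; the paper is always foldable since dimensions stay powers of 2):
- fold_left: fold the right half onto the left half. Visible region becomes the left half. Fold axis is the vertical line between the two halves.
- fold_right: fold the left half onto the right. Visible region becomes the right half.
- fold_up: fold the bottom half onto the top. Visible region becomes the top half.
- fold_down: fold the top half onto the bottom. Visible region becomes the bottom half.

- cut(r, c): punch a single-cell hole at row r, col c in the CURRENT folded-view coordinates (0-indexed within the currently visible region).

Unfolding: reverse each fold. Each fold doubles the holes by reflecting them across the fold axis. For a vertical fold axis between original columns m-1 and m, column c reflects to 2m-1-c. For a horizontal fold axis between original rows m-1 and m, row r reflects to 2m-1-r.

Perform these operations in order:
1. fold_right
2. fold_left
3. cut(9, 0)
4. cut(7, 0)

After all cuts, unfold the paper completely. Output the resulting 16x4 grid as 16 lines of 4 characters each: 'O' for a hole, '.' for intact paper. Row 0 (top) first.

Op 1 fold_right: fold axis v@2; visible region now rows[0,16) x cols[2,4) = 16x2
Op 2 fold_left: fold axis v@3; visible region now rows[0,16) x cols[2,3) = 16x1
Op 3 cut(9, 0): punch at orig (9,2); cuts so far [(9, 2)]; region rows[0,16) x cols[2,3) = 16x1
Op 4 cut(7, 0): punch at orig (7,2); cuts so far [(7, 2), (9, 2)]; region rows[0,16) x cols[2,3) = 16x1
Unfold 1 (reflect across v@3): 4 holes -> [(7, 2), (7, 3), (9, 2), (9, 3)]
Unfold 2 (reflect across v@2): 8 holes -> [(7, 0), (7, 1), (7, 2), (7, 3), (9, 0), (9, 1), (9, 2), (9, 3)]

Answer: ....
....
....
....
....
....
....
OOOO
....
OOOO
....
....
....
....
....
....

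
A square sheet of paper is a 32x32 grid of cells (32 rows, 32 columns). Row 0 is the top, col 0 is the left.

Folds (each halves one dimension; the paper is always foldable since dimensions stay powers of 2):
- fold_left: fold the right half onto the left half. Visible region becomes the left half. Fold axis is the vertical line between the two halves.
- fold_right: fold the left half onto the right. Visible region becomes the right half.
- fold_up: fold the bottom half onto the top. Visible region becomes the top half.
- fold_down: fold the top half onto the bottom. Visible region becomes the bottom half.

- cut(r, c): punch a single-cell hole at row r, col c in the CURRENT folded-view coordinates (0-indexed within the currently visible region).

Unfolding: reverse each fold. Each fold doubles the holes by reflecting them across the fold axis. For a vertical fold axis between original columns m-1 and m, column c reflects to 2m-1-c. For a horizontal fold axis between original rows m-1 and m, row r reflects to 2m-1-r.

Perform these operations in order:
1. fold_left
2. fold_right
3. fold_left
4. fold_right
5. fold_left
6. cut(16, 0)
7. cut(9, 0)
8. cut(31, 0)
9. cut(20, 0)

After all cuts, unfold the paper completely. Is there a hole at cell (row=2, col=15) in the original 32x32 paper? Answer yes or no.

Answer: no

Derivation:
Op 1 fold_left: fold axis v@16; visible region now rows[0,32) x cols[0,16) = 32x16
Op 2 fold_right: fold axis v@8; visible region now rows[0,32) x cols[8,16) = 32x8
Op 3 fold_left: fold axis v@12; visible region now rows[0,32) x cols[8,12) = 32x4
Op 4 fold_right: fold axis v@10; visible region now rows[0,32) x cols[10,12) = 32x2
Op 5 fold_left: fold axis v@11; visible region now rows[0,32) x cols[10,11) = 32x1
Op 6 cut(16, 0): punch at orig (16,10); cuts so far [(16, 10)]; region rows[0,32) x cols[10,11) = 32x1
Op 7 cut(9, 0): punch at orig (9,10); cuts so far [(9, 10), (16, 10)]; region rows[0,32) x cols[10,11) = 32x1
Op 8 cut(31, 0): punch at orig (31,10); cuts so far [(9, 10), (16, 10), (31, 10)]; region rows[0,32) x cols[10,11) = 32x1
Op 9 cut(20, 0): punch at orig (20,10); cuts so far [(9, 10), (16, 10), (20, 10), (31, 10)]; region rows[0,32) x cols[10,11) = 32x1
Unfold 1 (reflect across v@11): 8 holes -> [(9, 10), (9, 11), (16, 10), (16, 11), (20, 10), (20, 11), (31, 10), (31, 11)]
Unfold 2 (reflect across v@10): 16 holes -> [(9, 8), (9, 9), (9, 10), (9, 11), (16, 8), (16, 9), (16, 10), (16, 11), (20, 8), (20, 9), (20, 10), (20, 11), (31, 8), (31, 9), (31, 10), (31, 11)]
Unfold 3 (reflect across v@12): 32 holes -> [(9, 8), (9, 9), (9, 10), (9, 11), (9, 12), (9, 13), (9, 14), (9, 15), (16, 8), (16, 9), (16, 10), (16, 11), (16, 12), (16, 13), (16, 14), (16, 15), (20, 8), (20, 9), (20, 10), (20, 11), (20, 12), (20, 13), (20, 14), (20, 15), (31, 8), (31, 9), (31, 10), (31, 11), (31, 12), (31, 13), (31, 14), (31, 15)]
Unfold 4 (reflect across v@8): 64 holes -> [(9, 0), (9, 1), (9, 2), (9, 3), (9, 4), (9, 5), (9, 6), (9, 7), (9, 8), (9, 9), (9, 10), (9, 11), (9, 12), (9, 13), (9, 14), (9, 15), (16, 0), (16, 1), (16, 2), (16, 3), (16, 4), (16, 5), (16, 6), (16, 7), (16, 8), (16, 9), (16, 10), (16, 11), (16, 12), (16, 13), (16, 14), (16, 15), (20, 0), (20, 1), (20, 2), (20, 3), (20, 4), (20, 5), (20, 6), (20, 7), (20, 8), (20, 9), (20, 10), (20, 11), (20, 12), (20, 13), (20, 14), (20, 15), (31, 0), (31, 1), (31, 2), (31, 3), (31, 4), (31, 5), (31, 6), (31, 7), (31, 8), (31, 9), (31, 10), (31, 11), (31, 12), (31, 13), (31, 14), (31, 15)]
Unfold 5 (reflect across v@16): 128 holes -> [(9, 0), (9, 1), (9, 2), (9, 3), (9, 4), (9, 5), (9, 6), (9, 7), (9, 8), (9, 9), (9, 10), (9, 11), (9, 12), (9, 13), (9, 14), (9, 15), (9, 16), (9, 17), (9, 18), (9, 19), (9, 20), (9, 21), (9, 22), (9, 23), (9, 24), (9, 25), (9, 26), (9, 27), (9, 28), (9, 29), (9, 30), (9, 31), (16, 0), (16, 1), (16, 2), (16, 3), (16, 4), (16, 5), (16, 6), (16, 7), (16, 8), (16, 9), (16, 10), (16, 11), (16, 12), (16, 13), (16, 14), (16, 15), (16, 16), (16, 17), (16, 18), (16, 19), (16, 20), (16, 21), (16, 22), (16, 23), (16, 24), (16, 25), (16, 26), (16, 27), (16, 28), (16, 29), (16, 30), (16, 31), (20, 0), (20, 1), (20, 2), (20, 3), (20, 4), (20, 5), (20, 6), (20, 7), (20, 8), (20, 9), (20, 10), (20, 11), (20, 12), (20, 13), (20, 14), (20, 15), (20, 16), (20, 17), (20, 18), (20, 19), (20, 20), (20, 21), (20, 22), (20, 23), (20, 24), (20, 25), (20, 26), (20, 27), (20, 28), (20, 29), (20, 30), (20, 31), (31, 0), (31, 1), (31, 2), (31, 3), (31, 4), (31, 5), (31, 6), (31, 7), (31, 8), (31, 9), (31, 10), (31, 11), (31, 12), (31, 13), (31, 14), (31, 15), (31, 16), (31, 17), (31, 18), (31, 19), (31, 20), (31, 21), (31, 22), (31, 23), (31, 24), (31, 25), (31, 26), (31, 27), (31, 28), (31, 29), (31, 30), (31, 31)]
Holes: [(9, 0), (9, 1), (9, 2), (9, 3), (9, 4), (9, 5), (9, 6), (9, 7), (9, 8), (9, 9), (9, 10), (9, 11), (9, 12), (9, 13), (9, 14), (9, 15), (9, 16), (9, 17), (9, 18), (9, 19), (9, 20), (9, 21), (9, 22), (9, 23), (9, 24), (9, 25), (9, 26), (9, 27), (9, 28), (9, 29), (9, 30), (9, 31), (16, 0), (16, 1), (16, 2), (16, 3), (16, 4), (16, 5), (16, 6), (16, 7), (16, 8), (16, 9), (16, 10), (16, 11), (16, 12), (16, 13), (16, 14), (16, 15), (16, 16), (16, 17), (16, 18), (16, 19), (16, 20), (16, 21), (16, 22), (16, 23), (16, 24), (16, 25), (16, 26), (16, 27), (16, 28), (16, 29), (16, 30), (16, 31), (20, 0), (20, 1), (20, 2), (20, 3), (20, 4), (20, 5), (20, 6), (20, 7), (20, 8), (20, 9), (20, 10), (20, 11), (20, 12), (20, 13), (20, 14), (20, 15), (20, 16), (20, 17), (20, 18), (20, 19), (20, 20), (20, 21), (20, 22), (20, 23), (20, 24), (20, 25), (20, 26), (20, 27), (20, 28), (20, 29), (20, 30), (20, 31), (31, 0), (31, 1), (31, 2), (31, 3), (31, 4), (31, 5), (31, 6), (31, 7), (31, 8), (31, 9), (31, 10), (31, 11), (31, 12), (31, 13), (31, 14), (31, 15), (31, 16), (31, 17), (31, 18), (31, 19), (31, 20), (31, 21), (31, 22), (31, 23), (31, 24), (31, 25), (31, 26), (31, 27), (31, 28), (31, 29), (31, 30), (31, 31)]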